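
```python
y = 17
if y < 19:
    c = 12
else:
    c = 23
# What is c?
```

Trace:
`y = 17` → y = 17
`if y < 19: ...` → y < 19 is True → c = 12
So c = 12

Answer: 12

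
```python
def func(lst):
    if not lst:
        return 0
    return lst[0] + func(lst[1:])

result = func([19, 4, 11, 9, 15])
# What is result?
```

19 + 4 + 11 + 9 + 15 + 0 = 58

Answer: 58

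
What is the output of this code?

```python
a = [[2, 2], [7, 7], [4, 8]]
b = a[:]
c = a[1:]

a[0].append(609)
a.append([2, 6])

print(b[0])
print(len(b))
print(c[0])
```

Key concept: slice with nested mutation.
Step by step:
`a = [[2, 2], [7, 7], [4, 8]]` → a = [[2, 2], [7, 7], [4, 8]]
`b = a[:]` → b = [[2, 2], [7, 7], [4, 8]]
`c = a[1:]` → c = [[7, 7], [4, 8]]
`a[0].append(609)` → a = [[2, 2, 609], [7, 7], [4, 8]]; b = [[2, 2, 609], [7, 7], [4, 8]]
`a.append([2, 6])` → a = [[2, 2, 609], [7, 7], [4, 8], [2, 6]]
`print(b[0])` → prints [2, 2, 609]
`print(len(b))` → prints 3
`print(c[0])` → prints [7, 7]

Answer:
[2, 2, 609]
3
[7, 7]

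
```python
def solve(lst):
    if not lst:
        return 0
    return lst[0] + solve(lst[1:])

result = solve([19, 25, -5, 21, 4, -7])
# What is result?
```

19 + 25 + (-5) + 21 + 4 + (-7) + 0 = 57

Answer: 57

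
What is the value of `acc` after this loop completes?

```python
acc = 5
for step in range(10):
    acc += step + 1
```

Start at 5, add 1 to 10 = 60
`acc` takes the values: 5 → 6 → 8 → 11 → 15 → 20 → 26 → 33 → 41 → 50 → 60

Answer: 60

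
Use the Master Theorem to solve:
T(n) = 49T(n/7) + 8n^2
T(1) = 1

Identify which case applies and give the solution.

a=49, b=7, f(n)=8n^2. log_7(49) = 2. Since c=2 = 2, Case 2 applies: T(n) = Θ(n^log_b(a) · log n) = O(n^2 log n).

Answer: O(n^2 log n) - Case 2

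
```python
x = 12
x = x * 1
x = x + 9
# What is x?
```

Trace:
`x = 12` → x = 12
`x = x * 1` → x = 12
`x = x + 9` → x = 21
So x = 21

Answer: 21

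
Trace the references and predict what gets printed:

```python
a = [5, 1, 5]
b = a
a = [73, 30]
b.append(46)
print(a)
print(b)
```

Key concept: rebinding vs mutation: a is rebound to a new list, b still points at the original.
Step by step:
`a = [5, 1, 5]` → a = [5, 1, 5]
`b = a` → b = [5, 1, 5] (same object as a)
`a = [73, 30]` → a = [73, 30]
`b.append(46)` → b = [5, 1, 5, 46]
`print(a)` → prints [73, 30]
`print(b)` → prints [5, 1, 5, 46]

Answer:
[73, 30]
[5, 1, 5, 46]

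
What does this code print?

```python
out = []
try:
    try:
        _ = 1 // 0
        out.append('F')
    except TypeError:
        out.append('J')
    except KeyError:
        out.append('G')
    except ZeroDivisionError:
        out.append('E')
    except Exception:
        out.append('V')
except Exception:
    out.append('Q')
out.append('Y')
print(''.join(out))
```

Execution trace: 'E' (inner except ZeroDivisionError) → 'Y' (after the try/except). Output: EY

Answer: EY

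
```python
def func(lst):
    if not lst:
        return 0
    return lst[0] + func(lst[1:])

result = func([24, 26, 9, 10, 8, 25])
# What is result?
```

24 + 26 + 9 + 10 + 8 + 25 + 0 = 102

Answer: 102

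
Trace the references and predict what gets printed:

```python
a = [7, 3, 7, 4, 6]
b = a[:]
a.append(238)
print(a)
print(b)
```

Key concept: slice [:] creates copy.
Step by step:
`a = [7, 3, 7, 4, 6]` → a = [7, 3, 7, 4, 6]
`b = a[:]` → b = [7, 3, 7, 4, 6]
`a.append(238)` → a = [7, 3, 7, 4, 6, 238]
`print(a)` → prints [7, 3, 7, 4, 6, 238]
`print(b)` → prints [7, 3, 7, 4, 6]

Answer:
[7, 3, 7, 4, 6, 238]
[7, 3, 7, 4, 6]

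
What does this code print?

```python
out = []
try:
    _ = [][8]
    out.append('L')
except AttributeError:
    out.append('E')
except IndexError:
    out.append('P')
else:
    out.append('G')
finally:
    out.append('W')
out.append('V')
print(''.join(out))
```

Execution trace: 'P' (except IndexError) → 'W' (finally) → 'V' (after the try/except). Output: PWV

Answer: PWV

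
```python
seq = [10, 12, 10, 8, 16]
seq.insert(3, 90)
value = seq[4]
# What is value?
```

Trace:
`seq = [10, 12, 10, 8, 16]` → seq = [10, 12, 10, 8, 16]
`seq.insert(3, 90)` → seq = [10, 12, 10, 90, 8, 16]
`value = seq[4]` → value = 8
So value = 8

Answer: 8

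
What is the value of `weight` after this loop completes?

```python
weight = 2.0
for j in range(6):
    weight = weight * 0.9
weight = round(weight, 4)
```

Exponential decay: 2.0 * 0.9^6
`weight` takes the values: 2.0 → 1.8 → 1.62 → 1.458 → 1.3122 → 1.18098 → 1.062882 → 1.0629

Answer: 1.0629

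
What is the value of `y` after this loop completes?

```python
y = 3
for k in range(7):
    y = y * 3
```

Multiply by 3, 7 times: 3 * 3^7 = 6561
`y` takes the values: 3 → 9 → 27 → 81 → 243 → 729 → 2187 → 6561

Answer: 6561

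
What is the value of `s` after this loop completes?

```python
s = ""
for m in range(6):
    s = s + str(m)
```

Concatenate digits 0 to 5
`s` takes the values: "" → "0" → "01" → "012" → "0123" → "01234" → "012345"

Answer: "012345"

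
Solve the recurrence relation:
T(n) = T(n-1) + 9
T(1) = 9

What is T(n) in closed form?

Unrolling: T(n) = T(1) + 9·(n-1) = 9 + 9(n-1) = 9n.

Answer: T(n) = 9n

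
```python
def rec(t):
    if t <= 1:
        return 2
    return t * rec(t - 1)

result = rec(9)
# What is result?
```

rec(9) = 9 * 8 * 7 * 6 * 5 * 4 * 3 * 2 * 2 = 725760

Answer: 725760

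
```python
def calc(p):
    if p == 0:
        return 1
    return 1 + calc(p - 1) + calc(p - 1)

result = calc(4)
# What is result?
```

calc(p) = 1 + 2·calc(p-1), calc(0)=1. Closed form: (1+1)·2^4 - 1 = 31.

Answer: 31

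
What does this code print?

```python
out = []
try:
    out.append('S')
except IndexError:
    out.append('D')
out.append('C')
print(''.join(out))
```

Execution trace: 'S' (try body, no exception) → 'C' (after the try/except). Output: SC

Answer: SC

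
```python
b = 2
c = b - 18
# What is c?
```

Trace:
`b = 2` → b = 2
`c = b - 18` → c = -16
So c = -16

Answer: -16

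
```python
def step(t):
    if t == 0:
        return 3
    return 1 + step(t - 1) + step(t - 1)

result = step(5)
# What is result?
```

step(t) = 1 + 2·step(t-1), step(0)=3. Closed form: (3+1)·2^5 - 1 = 127.

Answer: 127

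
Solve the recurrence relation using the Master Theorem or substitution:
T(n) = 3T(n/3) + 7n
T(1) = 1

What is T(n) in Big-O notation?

By Master Theorem: a=3, b=3, f(n)=7n. Since log_3(3) = 1 and f(n) = Θ(n^1), Case 2 applies. T(n) = O(n log n).

Answer: O(n log n)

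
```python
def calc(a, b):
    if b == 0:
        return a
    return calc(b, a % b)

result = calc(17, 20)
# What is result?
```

calc(17, 20) -> calc(20, 17) -> calc(17, 3) -> calc(3, 2) -> calc(2, 1) -> calc(1, 0) -> 1

Answer: 1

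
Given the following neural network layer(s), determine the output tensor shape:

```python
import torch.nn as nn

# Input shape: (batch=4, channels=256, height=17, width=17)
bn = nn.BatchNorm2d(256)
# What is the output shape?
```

Input: (4, 256, 17, 17) -> Output: (4, 256, 17, 17)

Answer: (4, 256, 17, 17)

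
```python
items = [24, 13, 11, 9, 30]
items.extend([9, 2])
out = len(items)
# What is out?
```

Trace:
`items = [24, 13, 11, 9, 30]` → items = [24, 13, 11, 9, 30]
`items.extend([9, 2])` → items = [24, 13, 11, 9, 30, 9, 2]
`out = len(items)` → out = 7
So out = 7

Answer: 7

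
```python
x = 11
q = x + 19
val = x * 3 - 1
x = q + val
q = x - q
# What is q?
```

Trace:
`x = 11` → x = 11
`q = x + 19` → q = 30
`val = x * 3 - 1` → val = 32
`x = q + val` → x = 62
`q = x - q` → q = 32
So q = 32

Answer: 32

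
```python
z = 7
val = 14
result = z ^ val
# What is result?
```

Trace:
`z = 7` → z = 7
`val = 14` → val = 14
`result = z ^ val` → result = 9
So result = 9

Answer: 9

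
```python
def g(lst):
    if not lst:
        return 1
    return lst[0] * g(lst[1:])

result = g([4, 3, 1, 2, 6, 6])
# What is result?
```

Product over [4, 3, 1, 2, 6, 6] = 4 * 3 * 1 * 2 * 6 * 6 = 864

Answer: 864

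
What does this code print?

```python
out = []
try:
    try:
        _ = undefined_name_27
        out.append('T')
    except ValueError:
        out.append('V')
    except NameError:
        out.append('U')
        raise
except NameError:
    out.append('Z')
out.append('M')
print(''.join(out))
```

Execution trace: 'U' (inner except NameError) → 'Z' (outer except NameError) → 'M' (after the try/except). Output: UZM

Answer: UZM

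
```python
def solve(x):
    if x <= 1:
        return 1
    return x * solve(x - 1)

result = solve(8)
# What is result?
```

solve(8) = 8 * 7 * 6 * 5 * 4 * 3 * 2 * 1 = 40320

Answer: 40320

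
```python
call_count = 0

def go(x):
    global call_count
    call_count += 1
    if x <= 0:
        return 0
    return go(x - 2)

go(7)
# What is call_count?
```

Linear recursion stepping by 2: 5 calls from x=7 down to ≤0.

Answer: 5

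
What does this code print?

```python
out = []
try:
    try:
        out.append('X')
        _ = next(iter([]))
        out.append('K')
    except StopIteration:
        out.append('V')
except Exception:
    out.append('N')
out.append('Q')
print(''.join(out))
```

Execution trace: 'X' (inner try body) → 'V' (inner except StopIteration) → 'Q' (after the try/except). Output: XVQ

Answer: XVQ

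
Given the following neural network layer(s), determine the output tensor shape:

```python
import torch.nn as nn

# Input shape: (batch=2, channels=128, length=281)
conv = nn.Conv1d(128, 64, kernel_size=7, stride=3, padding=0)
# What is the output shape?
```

Input: (2, 128, 281) -> Output: (2, 64, 92)

Answer: (2, 64, 92)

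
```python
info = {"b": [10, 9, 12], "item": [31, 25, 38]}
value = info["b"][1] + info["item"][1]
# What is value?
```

Trace:
`info = {"b": [10, 9, 12], "item": [31, 25, 38]}` → info = {'b': [10, 9, 12], 'item': [31, 25, 38]}
`value = info["b"][1] + info["item"][1]` → value = 34
So value = 34

Answer: 34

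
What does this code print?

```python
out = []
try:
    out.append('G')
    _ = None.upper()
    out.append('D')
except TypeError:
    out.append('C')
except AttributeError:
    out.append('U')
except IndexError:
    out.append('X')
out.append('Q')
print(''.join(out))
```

Execution trace: 'G' (try body) → 'U' (except AttributeError) → 'Q' (after the try/except). Output: GUQ

Answer: GUQ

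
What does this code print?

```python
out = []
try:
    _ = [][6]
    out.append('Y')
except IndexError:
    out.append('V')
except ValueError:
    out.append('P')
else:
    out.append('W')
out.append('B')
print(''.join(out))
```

Execution trace: 'V' (except IndexError) → 'B' (after the try/except). Output: VB

Answer: VB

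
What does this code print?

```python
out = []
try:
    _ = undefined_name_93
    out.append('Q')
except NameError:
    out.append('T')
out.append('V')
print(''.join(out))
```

Execution trace: 'T' (except NameError) → 'V' (after the try/except). Output: TV

Answer: TV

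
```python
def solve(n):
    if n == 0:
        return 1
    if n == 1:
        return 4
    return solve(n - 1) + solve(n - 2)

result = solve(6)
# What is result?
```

Build up from base cases: solve(0)=1, solve(1)=4, solve(2)=5, solve(3)=9, solve(4)=14, solve(5)=23, solve(6)=37

Answer: 37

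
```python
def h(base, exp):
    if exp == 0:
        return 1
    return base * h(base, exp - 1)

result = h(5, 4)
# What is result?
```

h(5, 4) = 5 * 5 * 5 * 5 = 625

Answer: 625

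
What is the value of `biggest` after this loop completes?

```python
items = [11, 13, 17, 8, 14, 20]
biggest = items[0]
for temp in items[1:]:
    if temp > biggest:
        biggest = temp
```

Maximum of [11, 13, 17, 8, 14, 20]
`biggest` takes the values: 11 → 13 → 17 → 20

Answer: 20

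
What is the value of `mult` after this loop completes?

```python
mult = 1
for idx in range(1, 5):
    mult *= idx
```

4! = 24
`mult` takes the values: 1 → 2 → 6 → 24

Answer: 24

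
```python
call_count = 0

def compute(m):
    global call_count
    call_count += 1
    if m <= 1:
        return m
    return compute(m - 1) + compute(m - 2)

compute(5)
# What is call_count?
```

Calls(m) = 1 + Calls(m-1) + Calls(m-2); Calls(0)=Calls(1)=1. For m=5 this gives 15.

Answer: 15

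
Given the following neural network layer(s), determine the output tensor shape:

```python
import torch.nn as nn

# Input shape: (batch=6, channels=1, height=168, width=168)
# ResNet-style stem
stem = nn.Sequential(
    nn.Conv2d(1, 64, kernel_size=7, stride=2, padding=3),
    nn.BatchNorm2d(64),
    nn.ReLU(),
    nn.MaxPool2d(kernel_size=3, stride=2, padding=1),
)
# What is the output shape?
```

Input: (6, 1, 168, 168) -> after Conv2d 7x7 stride=2: (6, 64, 84, 84) -> Output: (6, 64, 42, 42)

Answer: (6, 64, 42, 42)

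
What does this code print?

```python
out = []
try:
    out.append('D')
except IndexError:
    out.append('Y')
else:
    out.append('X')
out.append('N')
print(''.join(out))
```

Execution trace: 'D' (try body, no exception) → 'X' (else) → 'N' (after the try/except). Output: DXN

Answer: DXN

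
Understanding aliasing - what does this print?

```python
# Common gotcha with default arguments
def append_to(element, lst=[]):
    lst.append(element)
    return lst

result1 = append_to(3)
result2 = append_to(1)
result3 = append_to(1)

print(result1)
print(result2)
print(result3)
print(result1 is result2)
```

Key concept: mutable default argument gotcha.
Step by step:
`result1 = append_to(3)` → result1 = [3]
`result2 = append_to(1)` → result1 = [3, 1] (same object as result2); result2 = [3, 1] (same object as result1)
`result3 = append_to(1)` → result1 = [3, 1, 1] (same object as result2, result3); result2 = [3, 1, 1] (same object as result1, result3); result3 = [3, 1, 1] (same object as result1, result2)
`print(result1)` → prints [3, 1, 1]
`print(result2)` → prints [3, 1, 1]
`print(result3)` → prints [3, 1, 1]
`print(result1 is result2)` → prints True

Answer:
[3, 1, 1]
[3, 1, 1]
[3, 1, 1]
True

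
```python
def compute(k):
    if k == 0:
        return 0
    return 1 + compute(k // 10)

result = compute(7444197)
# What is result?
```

Count of digits of 7444197: 7

Answer: 7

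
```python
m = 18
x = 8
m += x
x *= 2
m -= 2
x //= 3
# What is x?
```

Trace:
`m = 18` → m = 18
`x = 8` → x = 8
`m += x` → m = 26
`x *= 2` → x = 16
`m -= 2` → m = 24
`x //= 3` → x = 5
So x = 5

Answer: 5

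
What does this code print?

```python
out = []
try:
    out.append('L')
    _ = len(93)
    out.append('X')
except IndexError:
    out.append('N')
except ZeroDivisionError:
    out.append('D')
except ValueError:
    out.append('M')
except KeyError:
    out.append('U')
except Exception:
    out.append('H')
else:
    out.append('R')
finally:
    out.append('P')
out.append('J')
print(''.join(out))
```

Execution trace: 'L' (try body) → 'H' (except Exception) → 'P' (finally) → 'J' (after the try/except). Output: LHPJ

Answer: LHPJ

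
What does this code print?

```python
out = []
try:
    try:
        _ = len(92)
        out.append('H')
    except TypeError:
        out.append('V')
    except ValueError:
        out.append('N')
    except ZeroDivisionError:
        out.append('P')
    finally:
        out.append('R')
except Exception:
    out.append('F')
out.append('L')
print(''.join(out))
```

Execution trace: 'V' (inner except TypeError) → 'R' (inner finally) → 'L' (after the try/except). Output: VRL

Answer: VRL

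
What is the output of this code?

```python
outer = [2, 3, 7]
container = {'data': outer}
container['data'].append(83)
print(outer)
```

Key concept: dict holds reference to list.
Step by step:
`outer = [2, 3, 7]` → outer = [2, 3, 7]
`container = {'data': outer}` → container = {'data': [2, 3, 7]}
`container['data'].append(83)` → outer = [2, 3, 7, 83]; container = {'data': [2, 3, 7, 83]}
`print(outer)` → prints [2, 3, 7, 83]

Answer: [2, 3, 7, 83]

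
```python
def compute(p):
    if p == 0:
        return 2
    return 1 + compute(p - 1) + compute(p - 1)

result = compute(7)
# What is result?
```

compute(p) = 1 + 2·compute(p-1), compute(0)=2. Closed form: (2+1)·2^7 - 1 = 383.

Answer: 383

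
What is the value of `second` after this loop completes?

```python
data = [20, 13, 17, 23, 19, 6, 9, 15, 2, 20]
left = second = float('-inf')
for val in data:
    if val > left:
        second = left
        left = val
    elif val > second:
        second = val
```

Second largest (with repeats) in [20, 13, 17, 23, 19, 6, 9, 15, 2, 20]
`second` takes the values: -inf → 13 → 17 → 20

Answer: 20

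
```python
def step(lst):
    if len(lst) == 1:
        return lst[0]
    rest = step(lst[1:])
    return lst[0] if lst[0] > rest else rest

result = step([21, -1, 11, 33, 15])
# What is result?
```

Recursive max over [21, -1, 11, 33, 15] = 33

Answer: 33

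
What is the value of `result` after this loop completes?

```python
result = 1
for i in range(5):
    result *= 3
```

3^5 = 243
`result` takes the values: 1 → 3 → 9 → 27 → 81 → 243

Answer: 243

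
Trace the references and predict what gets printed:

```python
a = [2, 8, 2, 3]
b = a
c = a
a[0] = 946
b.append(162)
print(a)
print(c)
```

Key concept: multiple aliases.
Step by step:
`a = [2, 8, 2, 3]` → a = [2, 8, 2, 3]
`b = a` → b = [2, 8, 2, 3] (same object as a)
`c = a` → c = [2, 8, 2, 3] (same object as a, b)
`a[0] = 946` → a = [946, 8, 2, 3] (same object as b, c); b = [946, 8, 2, 3] (same object as a, c); c = [946, 8, 2, 3] (same object as a, b)
`b.append(162)` → a = [946, 8, 2, 3, 162] (same object as b, c); b = [946, 8, 2, 3, 162] (same object as a, c); c = [946, 8, 2, 3, 162] (same object as a, b)
`print(a)` → prints [946, 8, 2, 3, 162]
`print(c)` → prints [946, 8, 2, 3, 162]

Answer:
[946, 8, 2, 3, 162]
[946, 8, 2, 3, 162]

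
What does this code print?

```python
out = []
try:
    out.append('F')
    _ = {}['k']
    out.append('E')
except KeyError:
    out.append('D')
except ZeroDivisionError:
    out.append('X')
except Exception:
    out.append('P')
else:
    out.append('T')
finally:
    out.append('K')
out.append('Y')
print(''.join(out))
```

Execution trace: 'F' (try body) → 'D' (except KeyError) → 'K' (finally) → 'Y' (after the try/except). Output: FDKY

Answer: FDKY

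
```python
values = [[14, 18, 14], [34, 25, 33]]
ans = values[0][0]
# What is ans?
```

Trace:
`values = [[14, 18, 14], [34, 25, 33]]` → values = [[14, 18, 14], [34, 25, 33]]
`ans = values[0][0]` → ans = 14
So ans = 14

Answer: 14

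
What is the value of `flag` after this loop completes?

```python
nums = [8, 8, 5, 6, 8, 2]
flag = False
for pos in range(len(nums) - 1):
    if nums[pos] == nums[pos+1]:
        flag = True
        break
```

Check consecutive duplicates in [8, 8, 5, 6, 8, 2]
`flag` takes the values: False → True

Answer: True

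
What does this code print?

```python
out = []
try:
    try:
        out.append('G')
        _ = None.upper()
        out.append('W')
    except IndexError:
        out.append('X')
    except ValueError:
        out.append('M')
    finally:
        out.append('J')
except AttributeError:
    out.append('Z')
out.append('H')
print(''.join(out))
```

Execution trace: 'G' (inner try body) → 'J' (inner finally) → 'Z' (outer except AttributeError) → 'H' (after the try/except). Output: GJZH

Answer: GJZH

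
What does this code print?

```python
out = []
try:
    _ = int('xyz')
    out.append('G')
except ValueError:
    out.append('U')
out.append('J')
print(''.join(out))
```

Execution trace: 'U' (except ValueError) → 'J' (after the try/except). Output: UJ

Answer: UJ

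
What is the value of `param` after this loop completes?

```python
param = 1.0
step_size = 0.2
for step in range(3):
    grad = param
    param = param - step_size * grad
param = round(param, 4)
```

Gradient descent: w = 1.0 * (1 - 0.2)^3
`param` takes the values: 1.0 → 0.8 → 0.64 → 0.512

Answer: 0.512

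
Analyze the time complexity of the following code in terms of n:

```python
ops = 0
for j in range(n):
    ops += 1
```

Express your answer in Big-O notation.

Each loop level contributes: n. Multiplying the contributions gives O(n).

Answer: O(n)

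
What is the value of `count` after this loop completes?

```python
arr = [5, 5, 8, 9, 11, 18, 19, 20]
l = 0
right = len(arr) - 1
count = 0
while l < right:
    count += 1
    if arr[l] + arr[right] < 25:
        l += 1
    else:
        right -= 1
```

Steps to find pair summing to 25
`count` takes the values: 0 → 1 → 2 → 3 → 4 → 5 → 6 → 7

Answer: 7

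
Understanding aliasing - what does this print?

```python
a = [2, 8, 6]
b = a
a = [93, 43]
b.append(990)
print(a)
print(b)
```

Key concept: rebinding vs mutation: a is rebound to a new list, b still points at the original.
Step by step:
`a = [2, 8, 6]` → a = [2, 8, 6]
`b = a` → b = [2, 8, 6] (same object as a)
`a = [93, 43]` → a = [93, 43]
`b.append(990)` → b = [2, 8, 6, 990]
`print(a)` → prints [93, 43]
`print(b)` → prints [2, 8, 6, 990]

Answer:
[93, 43]
[2, 8, 6, 990]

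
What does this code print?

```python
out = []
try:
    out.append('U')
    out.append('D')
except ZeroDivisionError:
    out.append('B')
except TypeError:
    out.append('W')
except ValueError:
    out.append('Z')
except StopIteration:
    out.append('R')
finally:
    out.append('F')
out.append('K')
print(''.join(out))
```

Execution trace: 'U' (try body) → 'D' (try body, no exception) → 'F' (finally) → 'K' (after the try/except). Output: UDFK

Answer: UDFK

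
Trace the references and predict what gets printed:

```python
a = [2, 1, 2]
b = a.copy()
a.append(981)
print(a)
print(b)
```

Key concept: list.copy() creates independent copy.
Step by step:
`a = [2, 1, 2]` → a = [2, 1, 2]
`b = a.copy()` → b = [2, 1, 2]
`a.append(981)` → a = [2, 1, 2, 981]
`print(a)` → prints [2, 1, 2, 981]
`print(b)` → prints [2, 1, 2]

Answer:
[2, 1, 2, 981]
[2, 1, 2]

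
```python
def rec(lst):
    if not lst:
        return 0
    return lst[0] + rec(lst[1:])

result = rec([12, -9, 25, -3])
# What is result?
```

12 + (-9) + 25 + (-3) + 0 = 25

Answer: 25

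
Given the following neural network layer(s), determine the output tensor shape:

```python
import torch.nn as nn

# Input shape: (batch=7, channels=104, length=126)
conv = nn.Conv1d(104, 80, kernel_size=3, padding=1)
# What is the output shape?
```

Input: (7, 104, 126) -> Output: (7, 80, 126)

Answer: (7, 80, 126)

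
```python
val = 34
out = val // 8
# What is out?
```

Trace:
`val = 34` → val = 34
`out = val // 8` → out = 4
So out = 4

Answer: 4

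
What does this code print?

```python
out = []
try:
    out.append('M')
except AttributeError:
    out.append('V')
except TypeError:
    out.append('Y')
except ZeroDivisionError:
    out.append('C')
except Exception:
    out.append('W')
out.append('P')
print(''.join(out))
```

Execution trace: 'M' (try body, no exception) → 'P' (after the try/except). Output: MP

Answer: MP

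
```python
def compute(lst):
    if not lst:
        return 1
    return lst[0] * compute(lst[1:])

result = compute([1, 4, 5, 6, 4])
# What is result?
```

Product over [1, 4, 5, 6, 4] = 1 * 4 * 5 * 6 * 4 = 480

Answer: 480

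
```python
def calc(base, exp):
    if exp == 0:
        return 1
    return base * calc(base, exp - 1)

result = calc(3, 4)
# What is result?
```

calc(3, 4) = 3 * 3 * 3 * 3 = 81

Answer: 81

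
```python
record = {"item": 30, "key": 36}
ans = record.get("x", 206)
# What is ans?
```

Trace:
`record = {"item": 30, "key": 36}` → record = {'item': 30, 'key': 36}
`ans = record.get("x", 206)` → ans = 206
So ans = 206

Answer: 206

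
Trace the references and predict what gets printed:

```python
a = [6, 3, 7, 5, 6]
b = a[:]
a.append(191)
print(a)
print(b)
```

Key concept: slice [:] creates copy.
Step by step:
`a = [6, 3, 7, 5, 6]` → a = [6, 3, 7, 5, 6]
`b = a[:]` → b = [6, 3, 7, 5, 6]
`a.append(191)` → a = [6, 3, 7, 5, 6, 191]
`print(a)` → prints [6, 3, 7, 5, 6, 191]
`print(b)` → prints [6, 3, 7, 5, 6]

Answer:
[6, 3, 7, 5, 6, 191]
[6, 3, 7, 5, 6]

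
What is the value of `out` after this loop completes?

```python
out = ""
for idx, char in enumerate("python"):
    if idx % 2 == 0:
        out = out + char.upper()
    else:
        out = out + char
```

Uppercase even positions in 'python'
`out` takes the values: "" → "P" → "Py" → "PyT" → "PyTh" → "PyThO" → "PyThOn"

Answer: "PyThOn"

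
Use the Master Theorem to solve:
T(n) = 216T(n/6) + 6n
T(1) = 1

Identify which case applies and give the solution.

a=216, b=6, f(n)=6n. log_6(216) = 3. Since c=1 < 3, Case 1 applies: T(n) = Θ(n^log_b(a)) = O(n^3).

Answer: O(n^3) - Case 1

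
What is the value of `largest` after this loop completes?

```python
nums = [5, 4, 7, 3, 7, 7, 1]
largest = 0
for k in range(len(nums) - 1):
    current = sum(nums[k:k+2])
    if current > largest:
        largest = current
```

Max sum of 2-element window in [5, 4, 7, 3, 7, 7, 1]
`largest` takes the values: 0 → 9 → 11 → 14

Answer: 14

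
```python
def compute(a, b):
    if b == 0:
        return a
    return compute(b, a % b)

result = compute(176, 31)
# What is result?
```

compute(176, 31) -> compute(31, 21) -> compute(21, 10) -> compute(10, 1) -> compute(1, 0) -> 1

Answer: 1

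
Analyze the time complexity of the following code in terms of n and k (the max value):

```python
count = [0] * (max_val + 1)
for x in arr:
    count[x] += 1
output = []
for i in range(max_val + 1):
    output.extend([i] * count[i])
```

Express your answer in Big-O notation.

This is Counting sort (k = max value). Time complexity: O(n + k).

Answer: O(n + k)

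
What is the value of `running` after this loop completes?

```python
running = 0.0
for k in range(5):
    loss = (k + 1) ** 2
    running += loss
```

Sum of squared losses 1² + 2² + ... + 5²
`running` takes the values: 0.0 → 1.0 → 5.0 → 14.0 → 30.0 → 55.0

Answer: 55.0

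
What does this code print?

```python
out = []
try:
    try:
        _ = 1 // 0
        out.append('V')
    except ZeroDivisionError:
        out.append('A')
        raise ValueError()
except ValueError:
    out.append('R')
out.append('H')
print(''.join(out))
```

Execution trace: 'A' (inner except ZeroDivisionError) → 'R' (outer except ValueError) → 'H' (after the try/except). Output: ARH

Answer: ARH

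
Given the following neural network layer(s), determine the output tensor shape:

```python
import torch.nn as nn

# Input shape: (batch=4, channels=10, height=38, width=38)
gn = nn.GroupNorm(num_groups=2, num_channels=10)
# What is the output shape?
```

Input: (4, 10, 38, 38) -> Output: (4, 10, 38, 38)

Answer: (4, 10, 38, 38)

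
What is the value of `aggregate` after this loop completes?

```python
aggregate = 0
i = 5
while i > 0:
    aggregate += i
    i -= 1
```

Sum 5 down to 1
`aggregate` takes the values: 0 → 5 → 9 → 12 → 14 → 15

Answer: 15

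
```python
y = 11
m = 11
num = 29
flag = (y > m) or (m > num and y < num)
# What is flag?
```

Trace:
`y = 11` → y = 11
`m = 11` → m = 11
`num = 29` → num = 29
`flag = (y > m) or (m > num and y < num)` → flag = False
So flag = False

Answer: False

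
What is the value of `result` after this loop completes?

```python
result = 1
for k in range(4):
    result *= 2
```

2^4 = 16
`result` takes the values: 1 → 2 → 4 → 8 → 16

Answer: 16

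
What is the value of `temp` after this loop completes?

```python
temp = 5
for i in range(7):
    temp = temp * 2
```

Multiply by 2, 7 times: 5 * 2^7 = 640
`temp` takes the values: 5 → 10 → 20 → 40 → 80 → 160 → 320 → 640

Answer: 640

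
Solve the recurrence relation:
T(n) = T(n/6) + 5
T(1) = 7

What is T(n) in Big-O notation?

Each step divides n by 6 and adds 5. After log_6(n) steps we reach T(1)=7. So T(n) = 5·log_6(n) + 7 = O(log n).

Answer: O(log n)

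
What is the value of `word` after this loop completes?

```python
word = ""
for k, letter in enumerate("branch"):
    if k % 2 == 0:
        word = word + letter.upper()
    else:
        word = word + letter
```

Uppercase even positions in 'branch'
`word` takes the values: "" → "B" → "Br" → "BrA" → "BrAn" → "BrAnC" → "BrAnCh"

Answer: "BrAnCh"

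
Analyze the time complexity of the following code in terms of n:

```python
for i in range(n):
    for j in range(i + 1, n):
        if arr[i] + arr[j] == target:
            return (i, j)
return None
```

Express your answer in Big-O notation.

This is Two sum brute force. Time complexity: O(n²).

Answer: O(n²)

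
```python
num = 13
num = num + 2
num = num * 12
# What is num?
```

Trace:
`num = 13` → num = 13
`num = num + 2` → num = 15
`num = num * 12` → num = 180
So num = 180

Answer: 180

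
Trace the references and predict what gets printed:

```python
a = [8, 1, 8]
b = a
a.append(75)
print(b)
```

Key concept: basic list aliasing.
Step by step:
`a = [8, 1, 8]` → a = [8, 1, 8]
`b = a` → b = [8, 1, 8] (same object as a)
`a.append(75)` → a = [8, 1, 8, 75] (same object as b); b = [8, 1, 8, 75] (same object as a)
`print(b)` → prints [8, 1, 8, 75]

Answer: [8, 1, 8, 75]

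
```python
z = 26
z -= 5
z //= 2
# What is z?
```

Trace:
`z = 26` → z = 26
`z -= 5` → z = 21
`z //= 2` → z = 10
So z = 10

Answer: 10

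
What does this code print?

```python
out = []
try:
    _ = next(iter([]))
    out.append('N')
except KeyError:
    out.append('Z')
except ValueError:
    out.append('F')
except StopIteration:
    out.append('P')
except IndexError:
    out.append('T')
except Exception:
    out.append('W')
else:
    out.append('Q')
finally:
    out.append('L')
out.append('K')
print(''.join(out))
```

Execution trace: 'P' (except StopIteration) → 'L' (finally) → 'K' (after the try/except). Output: PLK

Answer: PLK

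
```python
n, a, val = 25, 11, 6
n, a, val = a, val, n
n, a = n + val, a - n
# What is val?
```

Trace:
`n, a, val = 25, 11, 6` → n = 25; a = 11; val = 6
`n, a, val = a, val, n` → n = 11; a = 6; val = 25
`n, a = n + val, a - n` → n = 36; a = -5
So val = 25

Answer: 25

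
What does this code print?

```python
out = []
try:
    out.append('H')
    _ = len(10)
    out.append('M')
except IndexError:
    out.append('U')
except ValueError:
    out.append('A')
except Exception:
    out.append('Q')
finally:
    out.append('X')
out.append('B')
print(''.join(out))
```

Execution trace: 'H' (try body) → 'Q' (except Exception) → 'X' (finally) → 'B' (after the try/except). Output: HQXB

Answer: HQXB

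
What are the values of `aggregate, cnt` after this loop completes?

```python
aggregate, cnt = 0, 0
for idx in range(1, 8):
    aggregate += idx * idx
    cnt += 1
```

Sum of squares and count
`aggregate, cnt` takes the values: (0, 0) → (1, 0) → (1, 1) → (5, 1) → (5, 2) → (14, 2) → (14, 3) → (30, 3) → (30, 4) → (55, 4) → (55, 5) → (91, 5) → (91, 6) → (140, 6) → (140, 7)

Answer: 140, 7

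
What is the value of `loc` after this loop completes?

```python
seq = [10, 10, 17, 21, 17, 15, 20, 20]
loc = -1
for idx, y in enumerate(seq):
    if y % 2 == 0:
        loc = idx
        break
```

First even number index in [10, 10, 17, 21, 17, 15, 20, 20]
`loc` takes the values: -1 → 0

Answer: 0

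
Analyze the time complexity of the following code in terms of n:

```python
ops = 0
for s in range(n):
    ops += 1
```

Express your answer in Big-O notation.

Each loop level contributes: n. Multiplying the contributions gives O(n).

Answer: O(n)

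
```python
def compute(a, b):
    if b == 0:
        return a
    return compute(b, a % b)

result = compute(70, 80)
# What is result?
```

compute(70, 80) -> compute(80, 70) -> compute(70, 10) -> compute(10, 0) -> 10

Answer: 10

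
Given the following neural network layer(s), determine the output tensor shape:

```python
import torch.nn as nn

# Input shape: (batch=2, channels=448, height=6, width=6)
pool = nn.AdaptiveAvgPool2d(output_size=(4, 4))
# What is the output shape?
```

Input: (2, 448, 6, 6) -> Output: (2, 448, 4, 4)

Answer: (2, 448, 4, 4)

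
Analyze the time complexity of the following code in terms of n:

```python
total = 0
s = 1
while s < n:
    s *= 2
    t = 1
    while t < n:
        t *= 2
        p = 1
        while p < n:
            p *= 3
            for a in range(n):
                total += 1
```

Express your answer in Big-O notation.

Each loop level contributes: log n × log n × log n × n. Multiplying the contributions gives O(n log^3 n).

Answer: O(n log^3 n)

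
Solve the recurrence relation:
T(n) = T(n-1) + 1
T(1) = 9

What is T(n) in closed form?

Unrolling: T(n) = T(1) + 1·(n-1) = 9 + 1(n-1) = n + 8.

Answer: T(n) = n + 8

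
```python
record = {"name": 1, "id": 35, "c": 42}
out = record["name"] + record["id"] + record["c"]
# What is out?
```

Trace:
`record = {"name": 1, "id": 35, "c": 42}` → record = {'name': 1, 'id': 35, 'c': 42}
`out = record["name"] + record["id"] + record["c"]` → out = 78
So out = 78

Answer: 78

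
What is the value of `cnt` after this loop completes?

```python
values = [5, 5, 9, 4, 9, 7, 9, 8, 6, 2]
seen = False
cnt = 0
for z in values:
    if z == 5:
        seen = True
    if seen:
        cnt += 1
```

Count elements after first 5 in [5, 5, 9, 4, 9, 7, 9, 8, 6, 2]
`cnt` takes the values: 0 → 1 → 2 → 3 → 4 → 5 → 6 → 7 → 8 → 9 → 10

Answer: 10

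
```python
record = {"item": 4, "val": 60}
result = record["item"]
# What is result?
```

Trace:
`record = {"item": 4, "val": 60}` → record = {'item': 4, 'val': 60}
`result = record["item"]` → result = 4
So result = 4

Answer: 4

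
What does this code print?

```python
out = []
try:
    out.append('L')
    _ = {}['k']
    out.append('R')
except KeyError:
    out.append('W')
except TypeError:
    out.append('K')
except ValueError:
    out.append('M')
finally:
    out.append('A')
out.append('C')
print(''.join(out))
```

Execution trace: 'L' (try body) → 'W' (except KeyError) → 'A' (finally) → 'C' (after the try/except). Output: LWAC

Answer: LWAC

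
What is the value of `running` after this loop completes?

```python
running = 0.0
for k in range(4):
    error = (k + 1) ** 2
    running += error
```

Sum of squared losses 1² + 2² + ... + 4²
`running` takes the values: 0.0 → 1.0 → 5.0 → 14.0 → 30.0

Answer: 30.0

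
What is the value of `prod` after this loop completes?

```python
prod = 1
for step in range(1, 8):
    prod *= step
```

7! = 5040
`prod` takes the values: 1 → 2 → 6 → 24 → 120 → 720 → 5040

Answer: 5040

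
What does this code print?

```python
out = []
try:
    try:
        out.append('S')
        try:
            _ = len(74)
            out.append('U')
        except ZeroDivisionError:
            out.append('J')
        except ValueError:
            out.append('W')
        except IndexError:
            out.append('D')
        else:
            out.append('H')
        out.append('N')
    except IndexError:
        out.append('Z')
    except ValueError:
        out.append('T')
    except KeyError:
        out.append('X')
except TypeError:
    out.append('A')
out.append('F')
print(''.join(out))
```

Execution trace: 'S' (try body) → 'A' (outer except TypeError) → 'F' (after the try/except). Output: SAF

Answer: SAF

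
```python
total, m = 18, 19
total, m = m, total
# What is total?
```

Trace:
`total, m = 18, 19` → total = 18; m = 19
`total, m = m, total` → total = 19; m = 18
So total = 19

Answer: 19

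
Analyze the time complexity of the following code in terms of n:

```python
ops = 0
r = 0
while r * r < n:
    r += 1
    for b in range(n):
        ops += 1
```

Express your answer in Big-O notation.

Each loop level contributes: √n × n. Multiplying the contributions gives O(n√n).

Answer: O(n√n)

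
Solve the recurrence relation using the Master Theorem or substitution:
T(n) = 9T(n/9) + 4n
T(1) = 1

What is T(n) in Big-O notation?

By Master Theorem: a=9, b=9, f(n)=4n. Since log_9(9) = 1 and f(n) = Θ(n^1), Case 2 applies. T(n) = O(n log n).

Answer: O(n log n)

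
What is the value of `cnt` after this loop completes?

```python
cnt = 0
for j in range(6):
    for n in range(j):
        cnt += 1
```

Triangle number: 0+1+2+...+5
`cnt` takes the values: 0 → 1 → 2 → 3 → 4 → 5 → 6 → 7 → 8 → 9 → 10 → 11 → 12 → 13 → 14 → 15

Answer: 15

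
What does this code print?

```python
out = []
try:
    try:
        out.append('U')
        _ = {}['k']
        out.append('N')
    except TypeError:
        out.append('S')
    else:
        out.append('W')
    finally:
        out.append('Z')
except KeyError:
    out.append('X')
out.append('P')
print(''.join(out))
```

Execution trace: 'U' (inner try body) → 'Z' (inner finally) → 'X' (outer except KeyError) → 'P' (after the try/except). Output: UZXP

Answer: UZXP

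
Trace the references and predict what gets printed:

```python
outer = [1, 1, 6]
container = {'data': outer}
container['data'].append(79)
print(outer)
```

Key concept: dict holds reference to list.
Step by step:
`outer = [1, 1, 6]` → outer = [1, 1, 6]
`container = {'data': outer}` → container = {'data': [1, 1, 6]}
`container['data'].append(79)` → outer = [1, 1, 6, 79]; container = {'data': [1, 1, 6, 79]}
`print(outer)` → prints [1, 1, 6, 79]

Answer: [1, 1, 6, 79]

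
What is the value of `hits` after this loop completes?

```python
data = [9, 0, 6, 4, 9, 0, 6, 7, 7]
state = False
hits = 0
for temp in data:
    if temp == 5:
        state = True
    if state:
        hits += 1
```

Count elements after first 5 in [9, 0, 6, 4, 9, 0, 6, 7, 7]
`hits` takes the values: 0

Answer: 0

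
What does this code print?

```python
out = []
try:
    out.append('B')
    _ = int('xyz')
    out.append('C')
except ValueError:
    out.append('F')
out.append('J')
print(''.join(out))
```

Execution trace: 'B' (try body) → 'F' (except ValueError) → 'J' (after the try/except). Output: BFJ

Answer: BFJ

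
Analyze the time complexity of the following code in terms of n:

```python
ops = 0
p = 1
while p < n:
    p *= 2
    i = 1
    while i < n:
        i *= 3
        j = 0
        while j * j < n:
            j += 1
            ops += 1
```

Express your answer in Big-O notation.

Each loop level contributes: log n × log n × √n. Multiplying the contributions gives O(√n log² n).

Answer: O(√n log² n)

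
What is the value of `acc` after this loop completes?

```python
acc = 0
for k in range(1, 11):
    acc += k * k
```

Sum of squares 1² to 10² = 385
`acc` takes the values: 0 → 1 → 5 → 14 → 30 → 55 → 91 → 140 → 204 → 285 → 385

Answer: 385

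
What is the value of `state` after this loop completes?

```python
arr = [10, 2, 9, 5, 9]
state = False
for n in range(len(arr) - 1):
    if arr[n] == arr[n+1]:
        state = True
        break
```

Check consecutive duplicates in [10, 2, 9, 5, 9]
`state` takes the values: False

Answer: False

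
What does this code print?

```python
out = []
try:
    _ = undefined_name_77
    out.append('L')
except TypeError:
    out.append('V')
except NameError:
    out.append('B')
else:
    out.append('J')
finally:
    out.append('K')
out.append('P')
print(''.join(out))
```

Execution trace: 'B' (except NameError) → 'K' (finally) → 'P' (after the try/except). Output: BKP

Answer: BKP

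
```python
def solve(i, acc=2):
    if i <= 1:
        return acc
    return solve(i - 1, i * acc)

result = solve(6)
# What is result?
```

Accumulator trace (n, acc): (6, 2) -> (5, 12) -> (4, 60) -> (3, 240) -> (2, 720) -> (1, 1440) -> return 1440

Answer: 1440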